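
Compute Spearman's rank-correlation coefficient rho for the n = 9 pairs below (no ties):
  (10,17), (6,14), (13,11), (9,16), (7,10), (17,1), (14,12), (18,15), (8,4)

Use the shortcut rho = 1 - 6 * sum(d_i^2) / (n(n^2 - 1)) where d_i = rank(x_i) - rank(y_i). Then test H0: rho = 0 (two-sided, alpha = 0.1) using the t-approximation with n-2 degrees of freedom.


Step 1: Rank x and y separately (midranks; no ties here).
rank(x): 10->5, 6->1, 13->6, 9->4, 7->2, 17->8, 14->7, 18->9, 8->3
rank(y): 17->9, 14->6, 11->4, 16->8, 10->3, 1->1, 12->5, 15->7, 4->2
Step 2: d_i = R_x(i) - R_y(i); compute d_i^2.
  (5-9)^2=16, (1-6)^2=25, (6-4)^2=4, (4-8)^2=16, (2-3)^2=1, (8-1)^2=49, (7-5)^2=4, (9-7)^2=4, (3-2)^2=1
sum(d^2) = 120.
Step 3: rho = 1 - 6*120 / (9*(9^2 - 1)) = 1 - 720/720 = 0.000000.
Step 4: Under H0, t = rho * sqrt((n-2)/(1-rho^2)) = 0.0000 ~ t(7).
Step 5: Two-sided p-value from the t-distribution with 7 df = 1.000000.
Step 6: alpha = 0.1. fail to reject H0.

rho = 0.0000, p = 1.000000, fail to reject H0 at alpha = 0.1.


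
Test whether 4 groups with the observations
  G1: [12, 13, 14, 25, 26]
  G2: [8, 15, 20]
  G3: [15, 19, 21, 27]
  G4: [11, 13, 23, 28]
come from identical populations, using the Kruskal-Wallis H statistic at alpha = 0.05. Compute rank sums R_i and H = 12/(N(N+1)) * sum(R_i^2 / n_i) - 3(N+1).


Step 1: Combine all N = 16 observations and assign midranks.
sorted (value, group, rank): (8,G2,1), (11,G4,2), (12,G1,3), (13,G1,4.5), (13,G4,4.5), (14,G1,6), (15,G2,7.5), (15,G3,7.5), (19,G3,9), (20,G2,10), (21,G3,11), (23,G4,12), (25,G1,13), (26,G1,14), (27,G3,15), (28,G4,16)
Step 2: Sum ranks within each group.
R_1 = 40.5 (n_1 = 5)
R_2 = 18.5 (n_2 = 3)
R_3 = 42.5 (n_3 = 4)
R_4 = 34.5 (n_4 = 4)
Step 3: H = 12/(N(N+1)) * sum(R_i^2/n_i) - 3(N+1)
     = 12/(16*17) * (40.5^2/5 + 18.5^2/3 + 42.5^2/4 + 34.5^2/4) - 3*17
     = 0.044118 * 1191.26 - 51
     = 1.555515.
Step 4: Ties present; correction factor C = 1 - 12/(16^3 - 16) = 0.997059. Corrected H = 1.555515 / 0.997059 = 1.560103.
Step 5: Under H0, H ~ chi^2(3); p-value = 0.668470.
Step 6: alpha = 0.05. fail to reject H0.

H = 1.5601, df = 3, p = 0.668470, fail to reject H0.


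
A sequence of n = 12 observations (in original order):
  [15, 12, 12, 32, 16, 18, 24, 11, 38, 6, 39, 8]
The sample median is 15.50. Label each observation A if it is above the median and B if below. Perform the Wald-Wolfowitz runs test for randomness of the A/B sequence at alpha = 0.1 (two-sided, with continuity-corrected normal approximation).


Step 1: Compute median = 15.50; label A = above, B = below.
Labels in order: BBBAAAABABAB  (n_A = 6, n_B = 6)
Step 2: Count runs R = 7.
Step 3: Under H0 (random ordering), E[R] = 2*n_A*n_B/(n_A+n_B) + 1 = 2*6*6/12 + 1 = 7.0000.
        Var[R] = 2*n_A*n_B*(2*n_A*n_B - n_A - n_B) / ((n_A+n_B)^2 * (n_A+n_B-1)) = 4320/1584 = 2.7273.
        SD[R] = 1.6514.
Step 4: R = E[R], so z = 0 with no continuity correction.
Step 5: Two-sided p-value via normal approximation = 2*(1 - Phi(|z|)) = 1.000000.
Step 6: alpha = 0.1. fail to reject H0.

R = 7, z = 0.0000, p = 1.000000, fail to reject H0.


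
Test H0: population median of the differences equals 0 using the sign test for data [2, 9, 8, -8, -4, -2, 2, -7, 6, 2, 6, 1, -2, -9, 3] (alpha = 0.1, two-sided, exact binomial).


Step 1: Discard zero differences. Original n = 15; n_eff = number of nonzero differences = 15.
Nonzero differences (with sign): +2, +9, +8, -8, -4, -2, +2, -7, +6, +2, +6, +1, -2, -9, +3
Step 2: Count signs: positive = 9, negative = 6.
Step 3: Under H0: P(positive) = 0.5, so the number of positives S ~ Bin(15, 0.5).
Step 4: Two-sided exact p-value = sum of Bin(15,0.5) probabilities at or below the observed probability = 0.607239.
Step 5: alpha = 0.1. fail to reject H0.

n_eff = 15, pos = 9, neg = 6, p = 0.607239, fail to reject H0.


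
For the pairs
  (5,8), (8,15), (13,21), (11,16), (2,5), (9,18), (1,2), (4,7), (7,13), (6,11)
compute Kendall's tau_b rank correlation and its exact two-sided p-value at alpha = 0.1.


Step 1: Enumerate the 45 unordered pairs (i,j) with i<j and classify each by sign(x_j-x_i) * sign(y_j-y_i).
  (1,2):dx=+3,dy=+7->C; (1,3):dx=+8,dy=+13->C; (1,4):dx=+6,dy=+8->C; (1,5):dx=-3,dy=-3->C
  (1,6):dx=+4,dy=+10->C; (1,7):dx=-4,dy=-6->C; (1,8):dx=-1,dy=-1->C; (1,9):dx=+2,dy=+5->C
  (1,10):dx=+1,dy=+3->C; (2,3):dx=+5,dy=+6->C; (2,4):dx=+3,dy=+1->C; (2,5):dx=-6,dy=-10->C
  (2,6):dx=+1,dy=+3->C; (2,7):dx=-7,dy=-13->C; (2,8):dx=-4,dy=-8->C; (2,9):dx=-1,dy=-2->C
  (2,10):dx=-2,dy=-4->C; (3,4):dx=-2,dy=-5->C; (3,5):dx=-11,dy=-16->C; (3,6):dx=-4,dy=-3->C
  (3,7):dx=-12,dy=-19->C; (3,8):dx=-9,dy=-14->C; (3,9):dx=-6,dy=-8->C; (3,10):dx=-7,dy=-10->C
  (4,5):dx=-9,dy=-11->C; (4,6):dx=-2,dy=+2->D; (4,7):dx=-10,dy=-14->C; (4,8):dx=-7,dy=-9->C
  (4,9):dx=-4,dy=-3->C; (4,10):dx=-5,dy=-5->C; (5,6):dx=+7,dy=+13->C; (5,7):dx=-1,dy=-3->C
  (5,8):dx=+2,dy=+2->C; (5,9):dx=+5,dy=+8->C; (5,10):dx=+4,dy=+6->C; (6,7):dx=-8,dy=-16->C
  (6,8):dx=-5,dy=-11->C; (6,9):dx=-2,dy=-5->C; (6,10):dx=-3,dy=-7->C; (7,8):dx=+3,dy=+5->C
  (7,9):dx=+6,dy=+11->C; (7,10):dx=+5,dy=+9->C; (8,9):dx=+3,dy=+6->C; (8,10):dx=+2,dy=+4->C
  (9,10):dx=-1,dy=-2->C
Step 2: C = 44, D = 1, total pairs = 45.
Step 3: tau = (C - D)/(n(n-1)/2) = (44 - 1)/45 = 0.955556.
Step 4: Exact two-sided p-value (enumerate n! = 3628800 permutations of y under H0): p = 0.000006.
Step 5: alpha = 0.1. reject H0.

tau_b = 0.9556 (C=44, D=1), p = 0.000006, reject H0.


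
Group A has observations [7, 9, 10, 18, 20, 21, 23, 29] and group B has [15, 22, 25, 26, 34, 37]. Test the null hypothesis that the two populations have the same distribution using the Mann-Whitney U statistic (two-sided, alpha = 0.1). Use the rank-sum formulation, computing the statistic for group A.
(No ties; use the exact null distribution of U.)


Step 1: Combine and sort all 14 observations; assign midranks.
sorted (value, group): (7,X), (9,X), (10,X), (15,Y), (18,X), (20,X), (21,X), (22,Y), (23,X), (25,Y), (26,Y), (29,X), (34,Y), (37,Y)
ranks: 7->1, 9->2, 10->3, 15->4, 18->5, 20->6, 21->7, 22->8, 23->9, 25->10, 26->11, 29->12, 34->13, 37->14
Step 2: Rank sum for X: R1 = 1 + 2 + 3 + 5 + 6 + 7 + 9 + 12 = 45.
Step 3: U_X = R1 - n1(n1+1)/2 = 45 - 8*9/2 = 45 - 36 = 9.
       U_Y = n1*n2 - U_X = 48 - 9 = 39.
Step 4: No ties, so the exact null distribution of U (based on enumerating the C(14,8) = 3003 equally likely rank assignments) gives the two-sided p-value.
Step 5: p-value = 0.059274; compare to alpha = 0.1. reject H0.

U_X = 9, p = 0.059274, reject H0 at alpha = 0.1.


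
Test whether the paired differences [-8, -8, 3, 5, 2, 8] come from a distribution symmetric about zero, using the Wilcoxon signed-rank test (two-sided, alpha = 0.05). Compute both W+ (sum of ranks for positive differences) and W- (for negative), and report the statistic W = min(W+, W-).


Step 1: Drop any zero differences (none here) and take |d_i|.
|d| = [8, 8, 3, 5, 2, 8]
Step 2: Midrank |d_i| (ties get averaged ranks).
ranks: |8|->5, |8|->5, |3|->2, |5|->3, |2|->1, |8|->5
Step 3: Attach original signs; sum ranks with positive sign and with negative sign.
W+ = 2 + 3 + 1 + 5 = 11
W- = 5 + 5 = 10
(Check: W+ + W- = 21 should equal n(n+1)/2 = 21.)
Step 4: Test statistic W = min(W+, W-) = 10.
Step 5: Ties in |d|, so use the tie-corrected normal approximation.
        E[W] = n(n+1)/4 = 6*7/4 = 10.5.
        Tie groups: |d|=8 (t=3); sum(t^3 - t) = 24.
        Var[W] = n(n+1)(2n+1)/24 - sum(t^3-t)/48 = 546/24 - 24/48 = 22.25.
        z = (W - E[W]) / sqrt(Var[W]) = (10 - 10.5) / 4.7170 = -0.1060.
        Two-sided p = 2*Phi(z) = 0.915583.
Step 6: alpha = 0.05. fail to reject H0.

W+ = 11, W- = 10, W = min = 10, p = 0.915583, fail to reject H0.


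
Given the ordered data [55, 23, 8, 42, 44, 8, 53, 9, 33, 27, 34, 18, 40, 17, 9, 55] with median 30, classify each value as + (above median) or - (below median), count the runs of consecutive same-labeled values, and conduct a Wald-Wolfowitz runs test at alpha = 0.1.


Step 1: Compute median = 30; label A = above, B = below.
Labels in order: ABBAABABABABABBA  (n_A = 8, n_B = 8)
Step 2: Count runs R = 13.
Step 3: Under H0 (random ordering), E[R] = 2*n_A*n_B/(n_A+n_B) + 1 = 2*8*8/16 + 1 = 9.0000.
        Var[R] = 2*n_A*n_B*(2*n_A*n_B - n_A - n_B) / ((n_A+n_B)^2 * (n_A+n_B-1)) = 14336/3840 = 3.7333.
        SD[R] = 1.9322.
Step 4: Continuity-corrected z = (R - 0.5 - E[R]) / SD[R] = (13 - 0.5 - 9.0000) / 1.9322 = 1.8114.
Step 5: Two-sided p-value via normal approximation = 2*(1 - Phi(|z|)) = 0.070076.
Step 6: alpha = 0.1. reject H0.

R = 13, z = 1.8114, p = 0.070076, reject H0.


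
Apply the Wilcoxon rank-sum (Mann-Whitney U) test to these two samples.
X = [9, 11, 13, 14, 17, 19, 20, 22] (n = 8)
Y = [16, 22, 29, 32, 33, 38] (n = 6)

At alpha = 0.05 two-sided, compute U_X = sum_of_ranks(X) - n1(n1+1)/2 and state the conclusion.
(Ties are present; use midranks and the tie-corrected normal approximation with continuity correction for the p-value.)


Step 1: Combine and sort all 14 observations; assign midranks.
sorted (value, group): (9,X), (11,X), (13,X), (14,X), (16,Y), (17,X), (19,X), (20,X), (22,X), (22,Y), (29,Y), (32,Y), (33,Y), (38,Y)
ranks: 9->1, 11->2, 13->3, 14->4, 16->5, 17->6, 19->7, 20->8, 22->9.5, 22->9.5, 29->11, 32->12, 33->13, 38->14
Step 2: Rank sum for X: R1 = 1 + 2 + 3 + 4 + 6 + 7 + 8 + 9.5 = 40.5.
Step 3: U_X = R1 - n1(n1+1)/2 = 40.5 - 8*9/2 = 40.5 - 36 = 4.5.
       U_Y = n1*n2 - U_X = 48 - 4.5 = 43.5.
Step 4: Ties are present, so use the tie-corrected normal approximation (with continuity correction) for the p-value.
Step 5: p-value = 0.014065; compare to alpha = 0.05. reject H0.

U_X = 4.5, p = 0.014065, reject H0 at alpha = 0.05.


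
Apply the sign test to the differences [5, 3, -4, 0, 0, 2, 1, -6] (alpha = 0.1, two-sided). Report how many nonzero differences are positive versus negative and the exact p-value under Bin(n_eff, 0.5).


Step 1: Discard zero differences. Original n = 8; n_eff = number of nonzero differences = 6.
Nonzero differences (with sign): +5, +3, -4, +2, +1, -6
Step 2: Count signs: positive = 4, negative = 2.
Step 3: Under H0: P(positive) = 0.5, so the number of positives S ~ Bin(6, 0.5).
Step 4: Two-sided exact p-value = sum of Bin(6,0.5) probabilities at or below the observed probability = 0.687500.
Step 5: alpha = 0.1. fail to reject H0.

n_eff = 6, pos = 4, neg = 2, p = 0.687500, fail to reject H0.


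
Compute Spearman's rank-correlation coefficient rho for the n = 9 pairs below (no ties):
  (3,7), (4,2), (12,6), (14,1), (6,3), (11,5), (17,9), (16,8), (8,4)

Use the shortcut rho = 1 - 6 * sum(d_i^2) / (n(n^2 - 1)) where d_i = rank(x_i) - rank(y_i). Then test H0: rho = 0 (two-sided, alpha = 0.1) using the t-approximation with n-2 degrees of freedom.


Step 1: Rank x and y separately (midranks; no ties here).
rank(x): 3->1, 4->2, 12->6, 14->7, 6->3, 11->5, 17->9, 16->8, 8->4
rank(y): 7->7, 2->2, 6->6, 1->1, 3->3, 5->5, 9->9, 8->8, 4->4
Step 2: d_i = R_x(i) - R_y(i); compute d_i^2.
  (1-7)^2=36, (2-2)^2=0, (6-6)^2=0, (7-1)^2=36, (3-3)^2=0, (5-5)^2=0, (9-9)^2=0, (8-8)^2=0, (4-4)^2=0
sum(d^2) = 72.
Step 3: rho = 1 - 6*72 / (9*(9^2 - 1)) = 1 - 432/720 = 0.400000.
Step 4: Under H0, t = rho * sqrt((n-2)/(1-rho^2)) = 1.1547 ~ t(7).
Step 5: Two-sided p-value from the t-distribution with 7 df = 0.286105.
Step 6: alpha = 0.1. fail to reject H0.

rho = 0.4000, p = 0.286105, fail to reject H0 at alpha = 0.1.


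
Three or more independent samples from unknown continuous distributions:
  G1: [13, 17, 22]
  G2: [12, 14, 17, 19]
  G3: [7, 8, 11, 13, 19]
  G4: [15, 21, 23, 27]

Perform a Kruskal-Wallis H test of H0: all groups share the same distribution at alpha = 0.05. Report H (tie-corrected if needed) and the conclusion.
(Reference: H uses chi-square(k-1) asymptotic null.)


Step 1: Combine all N = 16 observations and assign midranks.
sorted (value, group, rank): (7,G3,1), (8,G3,2), (11,G3,3), (12,G2,4), (13,G1,5.5), (13,G3,5.5), (14,G2,7), (15,G4,8), (17,G1,9.5), (17,G2,9.5), (19,G2,11.5), (19,G3,11.5), (21,G4,13), (22,G1,14), (23,G4,15), (27,G4,16)
Step 2: Sum ranks within each group.
R_1 = 29 (n_1 = 3)
R_2 = 32 (n_2 = 4)
R_3 = 23 (n_3 = 5)
R_4 = 52 (n_4 = 4)
Step 3: H = 12/(N(N+1)) * sum(R_i^2/n_i) - 3(N+1)
     = 12/(16*17) * (29^2/3 + 32^2/4 + 23^2/5 + 52^2/4) - 3*17
     = 0.044118 * 1318.13 - 51
     = 7.152941.
Step 4: Ties present; correction factor C = 1 - 18/(16^3 - 16) = 0.995588. Corrected H = 7.152941 / 0.995588 = 7.184638.
Step 5: Under H0, H ~ chi^2(3); p-value = 0.066240.
Step 6: alpha = 0.05. fail to reject H0.

H = 7.1846, df = 3, p = 0.066240, fail to reject H0.


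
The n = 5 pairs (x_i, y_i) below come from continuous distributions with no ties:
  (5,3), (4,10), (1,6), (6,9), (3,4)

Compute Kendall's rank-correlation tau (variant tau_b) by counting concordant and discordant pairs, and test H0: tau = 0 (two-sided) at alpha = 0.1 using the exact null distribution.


Step 1: Enumerate the 10 unordered pairs (i,j) with i<j and classify each by sign(x_j-x_i) * sign(y_j-y_i).
  (1,2):dx=-1,dy=+7->D; (1,3):dx=-4,dy=+3->D; (1,4):dx=+1,dy=+6->C; (1,5):dx=-2,dy=+1->D
  (2,3):dx=-3,dy=-4->C; (2,4):dx=+2,dy=-1->D; (2,5):dx=-1,dy=-6->C; (3,4):dx=+5,dy=+3->C
  (3,5):dx=+2,dy=-2->D; (4,5):dx=-3,dy=-5->C
Step 2: C = 5, D = 5, total pairs = 10.
Step 3: tau = (C - D)/(n(n-1)/2) = (5 - 5)/10 = 0.000000.
Step 4: Exact two-sided p-value (enumerate n! = 120 permutations of y under H0): p = 1.000000.
Step 5: alpha = 0.1. fail to reject H0.

tau_b = 0.0000 (C=5, D=5), p = 1.000000, fail to reject H0.


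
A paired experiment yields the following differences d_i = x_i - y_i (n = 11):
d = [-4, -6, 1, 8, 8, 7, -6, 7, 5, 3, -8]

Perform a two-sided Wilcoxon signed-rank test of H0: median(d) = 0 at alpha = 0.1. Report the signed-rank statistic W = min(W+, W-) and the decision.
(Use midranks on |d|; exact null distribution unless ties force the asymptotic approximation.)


Step 1: Drop any zero differences (none here) and take |d_i|.
|d| = [4, 6, 1, 8, 8, 7, 6, 7, 5, 3, 8]
Step 2: Midrank |d_i| (ties get averaged ranks).
ranks: |4|->3, |6|->5.5, |1|->1, |8|->10, |8|->10, |7|->7.5, |6|->5.5, |7|->7.5, |5|->4, |3|->2, |8|->10
Step 3: Attach original signs; sum ranks with positive sign and with negative sign.
W+ = 1 + 10 + 10 + 7.5 + 7.5 + 4 + 2 = 42
W- = 3 + 5.5 + 5.5 + 10 = 24
(Check: W+ + W- = 66 should equal n(n+1)/2 = 66.)
Step 4: Test statistic W = min(W+, W-) = 24.
Step 5: Ties in |d|, so use the tie-corrected normal approximation.
        E[W] = n(n+1)/4 = 11*12/4 = 33.
        Tie groups: |d|=6 (t=2), |d|=7 (t=2), |d|=8 (t=3); sum(t^3 - t) = 36.
        Var[W] = n(n+1)(2n+1)/24 - sum(t^3-t)/48 = 3036/24 - 36/48 = 125.75.
        z = (W - E[W]) / sqrt(Var[W]) = (24 - 33) / 11.2138 = -0.8026.
        Two-sided p = 2*Phi(z) = 0.422217.
Step 6: alpha = 0.1. fail to reject H0.

W+ = 42, W- = 24, W = min = 24, p = 0.422217, fail to reject H0.


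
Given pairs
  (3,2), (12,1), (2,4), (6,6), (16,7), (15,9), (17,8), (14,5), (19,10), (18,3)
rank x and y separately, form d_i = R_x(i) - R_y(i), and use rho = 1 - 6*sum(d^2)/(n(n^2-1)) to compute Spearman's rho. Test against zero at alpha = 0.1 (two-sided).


Step 1: Rank x and y separately (midranks; no ties here).
rank(x): 3->2, 12->4, 2->1, 6->3, 16->7, 15->6, 17->8, 14->5, 19->10, 18->9
rank(y): 2->2, 1->1, 4->4, 6->6, 7->7, 9->9, 8->8, 5->5, 10->10, 3->3
Step 2: d_i = R_x(i) - R_y(i); compute d_i^2.
  (2-2)^2=0, (4-1)^2=9, (1-4)^2=9, (3-6)^2=9, (7-7)^2=0, (6-9)^2=9, (8-8)^2=0, (5-5)^2=0, (10-10)^2=0, (9-3)^2=36
sum(d^2) = 72.
Step 3: rho = 1 - 6*72 / (10*(10^2 - 1)) = 1 - 432/990 = 0.563636.
Step 4: Under H0, t = rho * sqrt((n-2)/(1-rho^2)) = 1.9300 ~ t(8).
Step 5: Two-sided p-value from the t-distribution with 8 df = 0.089724.
Step 6: alpha = 0.1. reject H0.

rho = 0.5636, p = 0.089724, reject H0 at alpha = 0.1.


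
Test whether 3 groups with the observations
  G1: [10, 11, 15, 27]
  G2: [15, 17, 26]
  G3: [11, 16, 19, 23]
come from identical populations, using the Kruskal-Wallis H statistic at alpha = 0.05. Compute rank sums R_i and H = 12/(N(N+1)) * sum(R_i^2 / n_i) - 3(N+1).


Step 1: Combine all N = 11 observations and assign midranks.
sorted (value, group, rank): (10,G1,1), (11,G1,2.5), (11,G3,2.5), (15,G1,4.5), (15,G2,4.5), (16,G3,6), (17,G2,7), (19,G3,8), (23,G3,9), (26,G2,10), (27,G1,11)
Step 2: Sum ranks within each group.
R_1 = 19 (n_1 = 4)
R_2 = 21.5 (n_2 = 3)
R_3 = 25.5 (n_3 = 4)
Step 3: H = 12/(N(N+1)) * sum(R_i^2/n_i) - 3(N+1)
     = 12/(11*12) * (19^2/4 + 21.5^2/3 + 25.5^2/4) - 3*12
     = 0.090909 * 406.896 - 36
     = 0.990530.
Step 4: Ties present; correction factor C = 1 - 12/(11^3 - 11) = 0.990909. Corrected H = 0.990530 / 0.990909 = 0.999618.
Step 5: Under H0, H ~ chi^2(2); p-value = 0.606647.
Step 6: alpha = 0.05. fail to reject H0.

H = 0.9996, df = 2, p = 0.606647, fail to reject H0.


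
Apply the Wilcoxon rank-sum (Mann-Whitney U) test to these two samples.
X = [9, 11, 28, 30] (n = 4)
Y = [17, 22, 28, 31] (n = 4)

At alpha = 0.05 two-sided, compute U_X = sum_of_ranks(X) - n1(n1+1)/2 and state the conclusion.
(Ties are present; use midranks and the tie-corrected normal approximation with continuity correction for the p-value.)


Step 1: Combine and sort all 8 observations; assign midranks.
sorted (value, group): (9,X), (11,X), (17,Y), (22,Y), (28,X), (28,Y), (30,X), (31,Y)
ranks: 9->1, 11->2, 17->3, 22->4, 28->5.5, 28->5.5, 30->7, 31->8
Step 2: Rank sum for X: R1 = 1 + 2 + 5.5 + 7 = 15.5.
Step 3: U_X = R1 - n1(n1+1)/2 = 15.5 - 4*5/2 = 15.5 - 10 = 5.5.
       U_Y = n1*n2 - U_X = 16 - 5.5 = 10.5.
Step 4: Ties are present, so use the tie-corrected normal approximation (with continuity correction) for the p-value.
Step 5: p-value = 0.561363; compare to alpha = 0.05. fail to reject H0.

U_X = 5.5, p = 0.561363, fail to reject H0 at alpha = 0.05.


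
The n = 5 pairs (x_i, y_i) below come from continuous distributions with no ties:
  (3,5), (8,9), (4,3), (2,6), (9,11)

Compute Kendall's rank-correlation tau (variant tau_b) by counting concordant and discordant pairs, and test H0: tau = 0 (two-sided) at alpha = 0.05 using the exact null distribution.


Step 1: Enumerate the 10 unordered pairs (i,j) with i<j and classify each by sign(x_j-x_i) * sign(y_j-y_i).
  (1,2):dx=+5,dy=+4->C; (1,3):dx=+1,dy=-2->D; (1,4):dx=-1,dy=+1->D; (1,5):dx=+6,dy=+6->C
  (2,3):dx=-4,dy=-6->C; (2,4):dx=-6,dy=-3->C; (2,5):dx=+1,dy=+2->C; (3,4):dx=-2,dy=+3->D
  (3,5):dx=+5,dy=+8->C; (4,5):dx=+7,dy=+5->C
Step 2: C = 7, D = 3, total pairs = 10.
Step 3: tau = (C - D)/(n(n-1)/2) = (7 - 3)/10 = 0.400000.
Step 4: Exact two-sided p-value (enumerate n! = 120 permutations of y under H0): p = 0.483333.
Step 5: alpha = 0.05. fail to reject H0.

tau_b = 0.4000 (C=7, D=3), p = 0.483333, fail to reject H0.


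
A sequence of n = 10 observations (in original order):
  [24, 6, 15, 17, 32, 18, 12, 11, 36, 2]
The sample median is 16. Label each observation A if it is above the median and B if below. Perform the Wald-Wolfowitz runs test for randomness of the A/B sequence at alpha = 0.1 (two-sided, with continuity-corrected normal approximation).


Step 1: Compute median = 16; label A = above, B = below.
Labels in order: ABBAAABBAB  (n_A = 5, n_B = 5)
Step 2: Count runs R = 6.
Step 3: Under H0 (random ordering), E[R] = 2*n_A*n_B/(n_A+n_B) + 1 = 2*5*5/10 + 1 = 6.0000.
        Var[R] = 2*n_A*n_B*(2*n_A*n_B - n_A - n_B) / ((n_A+n_B)^2 * (n_A+n_B-1)) = 2000/900 = 2.2222.
        SD[R] = 1.4907.
Step 4: R = E[R], so z = 0 with no continuity correction.
Step 5: Two-sided p-value via normal approximation = 2*(1 - Phi(|z|)) = 1.000000.
Step 6: alpha = 0.1. fail to reject H0.

R = 6, z = 0.0000, p = 1.000000, fail to reject H0.


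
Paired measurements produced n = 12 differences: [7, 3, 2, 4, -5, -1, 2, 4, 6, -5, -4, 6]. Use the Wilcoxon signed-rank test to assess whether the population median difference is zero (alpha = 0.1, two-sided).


Step 1: Drop any zero differences (none here) and take |d_i|.
|d| = [7, 3, 2, 4, 5, 1, 2, 4, 6, 5, 4, 6]
Step 2: Midrank |d_i| (ties get averaged ranks).
ranks: |7|->12, |3|->4, |2|->2.5, |4|->6, |5|->8.5, |1|->1, |2|->2.5, |4|->6, |6|->10.5, |5|->8.5, |4|->6, |6|->10.5
Step 3: Attach original signs; sum ranks with positive sign and with negative sign.
W+ = 12 + 4 + 2.5 + 6 + 2.5 + 6 + 10.5 + 10.5 = 54
W- = 8.5 + 1 + 8.5 + 6 = 24
(Check: W+ + W- = 78 should equal n(n+1)/2 = 78.)
Step 4: Test statistic W = min(W+, W-) = 24.
Step 5: Ties in |d|, so use the tie-corrected normal approximation.
        E[W] = n(n+1)/4 = 12*13/4 = 39.
        Tie groups: |d|=2 (t=2), |d|=4 (t=3), |d|=5 (t=2), |d|=6 (t=2); sum(t^3 - t) = 42.
        Var[W] = n(n+1)(2n+1)/24 - sum(t^3-t)/48 = 3900/24 - 42/48 = 161.625.
        z = (W - E[W]) / sqrt(Var[W]) = (24 - 39) / 12.7132 = -1.1799.
        Two-sided p = 2*Phi(z) = 0.238049.
Step 6: alpha = 0.1. fail to reject H0.

W+ = 54, W- = 24, W = min = 24, p = 0.238049, fail to reject H0.


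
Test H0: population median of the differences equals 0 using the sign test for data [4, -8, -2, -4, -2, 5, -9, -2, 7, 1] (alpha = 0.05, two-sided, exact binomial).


Step 1: Discard zero differences. Original n = 10; n_eff = number of nonzero differences = 10.
Nonzero differences (with sign): +4, -8, -2, -4, -2, +5, -9, -2, +7, +1
Step 2: Count signs: positive = 4, negative = 6.
Step 3: Under H0: P(positive) = 0.5, so the number of positives S ~ Bin(10, 0.5).
Step 4: Two-sided exact p-value = sum of Bin(10,0.5) probabilities at or below the observed probability = 0.753906.
Step 5: alpha = 0.05. fail to reject H0.

n_eff = 10, pos = 4, neg = 6, p = 0.753906, fail to reject H0.


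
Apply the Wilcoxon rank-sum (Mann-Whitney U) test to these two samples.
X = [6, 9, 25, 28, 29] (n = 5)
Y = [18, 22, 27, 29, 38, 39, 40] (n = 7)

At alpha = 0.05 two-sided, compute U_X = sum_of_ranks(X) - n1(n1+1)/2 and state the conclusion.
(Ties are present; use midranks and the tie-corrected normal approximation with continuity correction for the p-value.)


Step 1: Combine and sort all 12 observations; assign midranks.
sorted (value, group): (6,X), (9,X), (18,Y), (22,Y), (25,X), (27,Y), (28,X), (29,X), (29,Y), (38,Y), (39,Y), (40,Y)
ranks: 6->1, 9->2, 18->3, 22->4, 25->5, 27->6, 28->7, 29->8.5, 29->8.5, 38->10, 39->11, 40->12
Step 2: Rank sum for X: R1 = 1 + 2 + 5 + 7 + 8.5 = 23.5.
Step 3: U_X = R1 - n1(n1+1)/2 = 23.5 - 5*6/2 = 23.5 - 15 = 8.5.
       U_Y = n1*n2 - U_X = 35 - 8.5 = 26.5.
Step 4: Ties are present, so use the tie-corrected normal approximation (with continuity correction) for the p-value.
Step 5: p-value = 0.166721; compare to alpha = 0.05. fail to reject H0.

U_X = 8.5, p = 0.166721, fail to reject H0 at alpha = 0.05.


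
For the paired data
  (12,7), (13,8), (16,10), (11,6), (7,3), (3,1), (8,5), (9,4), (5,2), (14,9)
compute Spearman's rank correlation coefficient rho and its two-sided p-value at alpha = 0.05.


Step 1: Rank x and y separately (midranks; no ties here).
rank(x): 12->7, 13->8, 16->10, 11->6, 7->3, 3->1, 8->4, 9->5, 5->2, 14->9
rank(y): 7->7, 8->8, 10->10, 6->6, 3->3, 1->1, 5->5, 4->4, 2->2, 9->9
Step 2: d_i = R_x(i) - R_y(i); compute d_i^2.
  (7-7)^2=0, (8-8)^2=0, (10-10)^2=0, (6-6)^2=0, (3-3)^2=0, (1-1)^2=0, (4-5)^2=1, (5-4)^2=1, (2-2)^2=0, (9-9)^2=0
sum(d^2) = 2.
Step 3: rho = 1 - 6*2 / (10*(10^2 - 1)) = 1 - 12/990 = 0.987879.
Step 4: Under H0, t = rho * sqrt((n-2)/(1-rho^2)) = 18.0003 ~ t(8).
Step 5: Two-sided p-value from the t-distribution with 8 df = 0.000000.
Step 6: alpha = 0.05. reject H0.

rho = 0.9879, p = 0.000000, reject H0 at alpha = 0.05.


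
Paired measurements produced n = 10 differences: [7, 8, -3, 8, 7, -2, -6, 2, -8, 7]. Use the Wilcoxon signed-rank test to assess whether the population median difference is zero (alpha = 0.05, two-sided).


Step 1: Drop any zero differences (none here) and take |d_i|.
|d| = [7, 8, 3, 8, 7, 2, 6, 2, 8, 7]
Step 2: Midrank |d_i| (ties get averaged ranks).
ranks: |7|->6, |8|->9, |3|->3, |8|->9, |7|->6, |2|->1.5, |6|->4, |2|->1.5, |8|->9, |7|->6
Step 3: Attach original signs; sum ranks with positive sign and with negative sign.
W+ = 6 + 9 + 9 + 6 + 1.5 + 6 = 37.5
W- = 3 + 1.5 + 4 + 9 = 17.5
(Check: W+ + W- = 55 should equal n(n+1)/2 = 55.)
Step 4: Test statistic W = min(W+, W-) = 17.5.
Step 5: Ties in |d|, so use the tie-corrected normal approximation.
        E[W] = n(n+1)/4 = 10*11/4 = 27.5.
        Tie groups: |d|=2 (t=2), |d|=7 (t=3), |d|=8 (t=3); sum(t^3 - t) = 54.
        Var[W] = n(n+1)(2n+1)/24 - sum(t^3-t)/48 = 2310/24 - 54/48 = 95.125.
        z = (W - E[W]) / sqrt(Var[W]) = (17.5 - 27.5) / 9.7532 = -1.0253.
        Two-sided p = 2*Phi(z) = 0.305220.
Step 6: alpha = 0.05. fail to reject H0.

W+ = 37.5, W- = 17.5, W = min = 17.5, p = 0.305220, fail to reject H0.


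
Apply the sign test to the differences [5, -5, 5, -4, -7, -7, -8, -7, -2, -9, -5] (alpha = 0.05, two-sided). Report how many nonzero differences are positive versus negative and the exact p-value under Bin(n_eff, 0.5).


Step 1: Discard zero differences. Original n = 11; n_eff = number of nonzero differences = 11.
Nonzero differences (with sign): +5, -5, +5, -4, -7, -7, -8, -7, -2, -9, -5
Step 2: Count signs: positive = 2, negative = 9.
Step 3: Under H0: P(positive) = 0.5, so the number of positives S ~ Bin(11, 0.5).
Step 4: Two-sided exact p-value = sum of Bin(11,0.5) probabilities at or below the observed probability = 0.065430.
Step 5: alpha = 0.05. fail to reject H0.

n_eff = 11, pos = 2, neg = 9, p = 0.065430, fail to reject H0.


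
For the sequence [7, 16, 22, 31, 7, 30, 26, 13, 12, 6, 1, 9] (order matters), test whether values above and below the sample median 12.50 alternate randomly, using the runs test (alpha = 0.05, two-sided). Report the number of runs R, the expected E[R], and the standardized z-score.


Step 1: Compute median = 12.50; label A = above, B = below.
Labels in order: BAAABAAABBBB  (n_A = 6, n_B = 6)
Step 2: Count runs R = 5.
Step 3: Under H0 (random ordering), E[R] = 2*n_A*n_B/(n_A+n_B) + 1 = 2*6*6/12 + 1 = 7.0000.
        Var[R] = 2*n_A*n_B*(2*n_A*n_B - n_A - n_B) / ((n_A+n_B)^2 * (n_A+n_B-1)) = 4320/1584 = 2.7273.
        SD[R] = 1.6514.
Step 4: Continuity-corrected z = (R + 0.5 - E[R]) / SD[R] = (5 + 0.5 - 7.0000) / 1.6514 = -0.9083.
Step 5: Two-sided p-value via normal approximation = 2*(1 - Phi(|z|)) = 0.363722.
Step 6: alpha = 0.05. fail to reject H0.

R = 5, z = -0.9083, p = 0.363722, fail to reject H0.


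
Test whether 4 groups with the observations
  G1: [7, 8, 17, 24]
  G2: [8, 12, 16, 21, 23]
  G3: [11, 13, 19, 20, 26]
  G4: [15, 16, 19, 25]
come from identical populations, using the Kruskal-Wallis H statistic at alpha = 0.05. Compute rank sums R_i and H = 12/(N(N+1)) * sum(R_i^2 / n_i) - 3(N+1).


Step 1: Combine all N = 18 observations and assign midranks.
sorted (value, group, rank): (7,G1,1), (8,G1,2.5), (8,G2,2.5), (11,G3,4), (12,G2,5), (13,G3,6), (15,G4,7), (16,G2,8.5), (16,G4,8.5), (17,G1,10), (19,G3,11.5), (19,G4,11.5), (20,G3,13), (21,G2,14), (23,G2,15), (24,G1,16), (25,G4,17), (26,G3,18)
Step 2: Sum ranks within each group.
R_1 = 29.5 (n_1 = 4)
R_2 = 45 (n_2 = 5)
R_3 = 52.5 (n_3 = 5)
R_4 = 44 (n_4 = 4)
Step 3: H = 12/(N(N+1)) * sum(R_i^2/n_i) - 3(N+1)
     = 12/(18*19) * (29.5^2/4 + 45^2/5 + 52.5^2/5 + 44^2/4) - 3*19
     = 0.035088 * 1657.81 - 57
     = 1.168860.
Step 4: Ties present; correction factor C = 1 - 18/(18^3 - 18) = 0.996904. Corrected H = 1.168860 / 0.996904 = 1.172490.
Step 5: Under H0, H ~ chi^2(3); p-value = 0.759610.
Step 6: alpha = 0.05. fail to reject H0.

H = 1.1725, df = 3, p = 0.759610, fail to reject H0.


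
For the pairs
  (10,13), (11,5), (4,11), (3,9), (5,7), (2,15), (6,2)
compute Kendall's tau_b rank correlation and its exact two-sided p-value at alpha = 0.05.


Step 1: Enumerate the 21 unordered pairs (i,j) with i<j and classify each by sign(x_j-x_i) * sign(y_j-y_i).
  (1,2):dx=+1,dy=-8->D; (1,3):dx=-6,dy=-2->C; (1,4):dx=-7,dy=-4->C; (1,5):dx=-5,dy=-6->C
  (1,6):dx=-8,dy=+2->D; (1,7):dx=-4,dy=-11->C; (2,3):dx=-7,dy=+6->D; (2,4):dx=-8,dy=+4->D
  (2,5):dx=-6,dy=+2->D; (2,6):dx=-9,dy=+10->D; (2,7):dx=-5,dy=-3->C; (3,4):dx=-1,dy=-2->C
  (3,5):dx=+1,dy=-4->D; (3,6):dx=-2,dy=+4->D; (3,7):dx=+2,dy=-9->D; (4,5):dx=+2,dy=-2->D
  (4,6):dx=-1,dy=+6->D; (4,7):dx=+3,dy=-7->D; (5,6):dx=-3,dy=+8->D; (5,7):dx=+1,dy=-5->D
  (6,7):dx=+4,dy=-13->D
Step 2: C = 6, D = 15, total pairs = 21.
Step 3: tau = (C - D)/(n(n-1)/2) = (6 - 15)/21 = -0.428571.
Step 4: Exact two-sided p-value (enumerate n! = 5040 permutations of y under H0): p = 0.238889.
Step 5: alpha = 0.05. fail to reject H0.

tau_b = -0.4286 (C=6, D=15), p = 0.238889, fail to reject H0.


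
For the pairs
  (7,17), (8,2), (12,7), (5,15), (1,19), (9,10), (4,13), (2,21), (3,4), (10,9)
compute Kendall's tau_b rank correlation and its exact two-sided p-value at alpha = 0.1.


Step 1: Enumerate the 45 unordered pairs (i,j) with i<j and classify each by sign(x_j-x_i) * sign(y_j-y_i).
  (1,2):dx=+1,dy=-15->D; (1,3):dx=+5,dy=-10->D; (1,4):dx=-2,dy=-2->C; (1,5):dx=-6,dy=+2->D
  (1,6):dx=+2,dy=-7->D; (1,7):dx=-3,dy=-4->C; (1,8):dx=-5,dy=+4->D; (1,9):dx=-4,dy=-13->C
  (1,10):dx=+3,dy=-8->D; (2,3):dx=+4,dy=+5->C; (2,4):dx=-3,dy=+13->D; (2,5):dx=-7,dy=+17->D
  (2,6):dx=+1,dy=+8->C; (2,7):dx=-4,dy=+11->D; (2,8):dx=-6,dy=+19->D; (2,9):dx=-5,dy=+2->D
  (2,10):dx=+2,dy=+7->C; (3,4):dx=-7,dy=+8->D; (3,5):dx=-11,dy=+12->D; (3,6):dx=-3,dy=+3->D
  (3,7):dx=-8,dy=+6->D; (3,8):dx=-10,dy=+14->D; (3,9):dx=-9,dy=-3->C; (3,10):dx=-2,dy=+2->D
  (4,5):dx=-4,dy=+4->D; (4,6):dx=+4,dy=-5->D; (4,7):dx=-1,dy=-2->C; (4,8):dx=-3,dy=+6->D
  (4,9):dx=-2,dy=-11->C; (4,10):dx=+5,dy=-6->D; (5,6):dx=+8,dy=-9->D; (5,7):dx=+3,dy=-6->D
  (5,8):dx=+1,dy=+2->C; (5,9):dx=+2,dy=-15->D; (5,10):dx=+9,dy=-10->D; (6,7):dx=-5,dy=+3->D
  (6,8):dx=-7,dy=+11->D; (6,9):dx=-6,dy=-6->C; (6,10):dx=+1,dy=-1->D; (7,8):dx=-2,dy=+8->D
  (7,9):dx=-1,dy=-9->C; (7,10):dx=+6,dy=-4->D; (8,9):dx=+1,dy=-17->D; (8,10):dx=+8,dy=-12->D
  (9,10):dx=+7,dy=+5->C
Step 2: C = 13, D = 32, total pairs = 45.
Step 3: tau = (C - D)/(n(n-1)/2) = (13 - 32)/45 = -0.422222.
Step 4: Exact two-sided p-value (enumerate n! = 3628800 permutations of y under H0): p = 0.108313.
Step 5: alpha = 0.1. fail to reject H0.

tau_b = -0.4222 (C=13, D=32), p = 0.108313, fail to reject H0.


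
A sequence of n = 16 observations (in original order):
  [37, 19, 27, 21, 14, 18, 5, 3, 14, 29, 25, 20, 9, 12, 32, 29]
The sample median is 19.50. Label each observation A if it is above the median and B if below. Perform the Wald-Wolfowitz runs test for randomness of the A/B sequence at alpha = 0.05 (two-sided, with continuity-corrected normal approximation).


Step 1: Compute median = 19.50; label A = above, B = below.
Labels in order: ABAABBBBBAAABBAA  (n_A = 8, n_B = 8)
Step 2: Count runs R = 7.
Step 3: Under H0 (random ordering), E[R] = 2*n_A*n_B/(n_A+n_B) + 1 = 2*8*8/16 + 1 = 9.0000.
        Var[R] = 2*n_A*n_B*(2*n_A*n_B - n_A - n_B) / ((n_A+n_B)^2 * (n_A+n_B-1)) = 14336/3840 = 3.7333.
        SD[R] = 1.9322.
Step 4: Continuity-corrected z = (R + 0.5 - E[R]) / SD[R] = (7 + 0.5 - 9.0000) / 1.9322 = -0.7763.
Step 5: Two-sided p-value via normal approximation = 2*(1 - Phi(|z|)) = 0.437558.
Step 6: alpha = 0.05. fail to reject H0.

R = 7, z = -0.7763, p = 0.437558, fail to reject H0.


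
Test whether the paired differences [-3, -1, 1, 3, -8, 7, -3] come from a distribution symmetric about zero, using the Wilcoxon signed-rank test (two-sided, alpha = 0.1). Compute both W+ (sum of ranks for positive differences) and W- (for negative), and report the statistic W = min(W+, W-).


Step 1: Drop any zero differences (none here) and take |d_i|.
|d| = [3, 1, 1, 3, 8, 7, 3]
Step 2: Midrank |d_i| (ties get averaged ranks).
ranks: |3|->4, |1|->1.5, |1|->1.5, |3|->4, |8|->7, |7|->6, |3|->4
Step 3: Attach original signs; sum ranks with positive sign and with negative sign.
W+ = 1.5 + 4 + 6 = 11.5
W- = 4 + 1.5 + 7 + 4 = 16.5
(Check: W+ + W- = 28 should equal n(n+1)/2 = 28.)
Step 4: Test statistic W = min(W+, W-) = 11.5.
Step 5: Ties in |d|, so use the tie-corrected normal approximation.
        E[W] = n(n+1)/4 = 7*8/4 = 14.
        Tie groups: |d|=1 (t=2), |d|=3 (t=3); sum(t^3 - t) = 30.
        Var[W] = n(n+1)(2n+1)/24 - sum(t^3-t)/48 = 840/24 - 30/48 = 34.375.
        z = (W - E[W]) / sqrt(Var[W]) = (11.5 - 14) / 5.8630 = -0.4264.
        Two-sided p = 2*Phi(z) = 0.669815.
Step 6: alpha = 0.1. fail to reject H0.

W+ = 11.5, W- = 16.5, W = min = 11.5, p = 0.669815, fail to reject H0.


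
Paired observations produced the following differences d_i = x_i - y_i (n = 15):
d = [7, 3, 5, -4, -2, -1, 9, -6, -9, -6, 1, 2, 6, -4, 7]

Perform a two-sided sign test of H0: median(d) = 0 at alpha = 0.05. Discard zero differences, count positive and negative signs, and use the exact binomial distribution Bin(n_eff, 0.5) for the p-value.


Step 1: Discard zero differences. Original n = 15; n_eff = number of nonzero differences = 15.
Nonzero differences (with sign): +7, +3, +5, -4, -2, -1, +9, -6, -9, -6, +1, +2, +6, -4, +7
Step 2: Count signs: positive = 8, negative = 7.
Step 3: Under H0: P(positive) = 0.5, so the number of positives S ~ Bin(15, 0.5).
Step 4: Two-sided exact p-value = sum of Bin(15,0.5) probabilities at or below the observed probability = 1.000000.
Step 5: alpha = 0.05. fail to reject H0.

n_eff = 15, pos = 8, neg = 7, p = 1.000000, fail to reject H0.


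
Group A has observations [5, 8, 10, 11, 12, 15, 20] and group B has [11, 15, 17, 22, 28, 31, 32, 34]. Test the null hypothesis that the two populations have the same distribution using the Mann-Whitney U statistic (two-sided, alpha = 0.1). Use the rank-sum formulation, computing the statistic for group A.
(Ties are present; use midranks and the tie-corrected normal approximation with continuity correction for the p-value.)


Step 1: Combine and sort all 15 observations; assign midranks.
sorted (value, group): (5,X), (8,X), (10,X), (11,X), (11,Y), (12,X), (15,X), (15,Y), (17,Y), (20,X), (22,Y), (28,Y), (31,Y), (32,Y), (34,Y)
ranks: 5->1, 8->2, 10->3, 11->4.5, 11->4.5, 12->6, 15->7.5, 15->7.5, 17->9, 20->10, 22->11, 28->12, 31->13, 32->14, 34->15
Step 2: Rank sum for X: R1 = 1 + 2 + 3 + 4.5 + 6 + 7.5 + 10 = 34.
Step 3: U_X = R1 - n1(n1+1)/2 = 34 - 7*8/2 = 34 - 28 = 6.
       U_Y = n1*n2 - U_X = 56 - 6 = 50.
Step 4: Ties are present, so use the tie-corrected normal approximation (with continuity correction) for the p-value.
Step 5: p-value = 0.012681; compare to alpha = 0.1. reject H0.

U_X = 6, p = 0.012681, reject H0 at alpha = 0.1.


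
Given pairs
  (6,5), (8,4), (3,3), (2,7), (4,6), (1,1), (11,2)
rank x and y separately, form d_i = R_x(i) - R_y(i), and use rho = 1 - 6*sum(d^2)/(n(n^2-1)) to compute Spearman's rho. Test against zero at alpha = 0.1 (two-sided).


Step 1: Rank x and y separately (midranks; no ties here).
rank(x): 6->5, 8->6, 3->3, 2->2, 4->4, 1->1, 11->7
rank(y): 5->5, 4->4, 3->3, 7->7, 6->6, 1->1, 2->2
Step 2: d_i = R_x(i) - R_y(i); compute d_i^2.
  (5-5)^2=0, (6-4)^2=4, (3-3)^2=0, (2-7)^2=25, (4-6)^2=4, (1-1)^2=0, (7-2)^2=25
sum(d^2) = 58.
Step 3: rho = 1 - 6*58 / (7*(7^2 - 1)) = 1 - 348/336 = -0.035714.
Step 4: Under H0, t = rho * sqrt((n-2)/(1-rho^2)) = -0.0799 ~ t(5).
Step 5: Two-sided p-value from the t-distribution with 5 df = 0.939408.
Step 6: alpha = 0.1. fail to reject H0.

rho = -0.0357, p = 0.939408, fail to reject H0 at alpha = 0.1.


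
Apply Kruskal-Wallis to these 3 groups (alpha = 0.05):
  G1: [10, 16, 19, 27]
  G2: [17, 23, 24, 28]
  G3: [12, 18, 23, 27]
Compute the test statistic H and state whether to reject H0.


Step 1: Combine all N = 12 observations and assign midranks.
sorted (value, group, rank): (10,G1,1), (12,G3,2), (16,G1,3), (17,G2,4), (18,G3,5), (19,G1,6), (23,G2,7.5), (23,G3,7.5), (24,G2,9), (27,G1,10.5), (27,G3,10.5), (28,G2,12)
Step 2: Sum ranks within each group.
R_1 = 20.5 (n_1 = 4)
R_2 = 32.5 (n_2 = 4)
R_3 = 25 (n_3 = 4)
Step 3: H = 12/(N(N+1)) * sum(R_i^2/n_i) - 3(N+1)
     = 12/(12*13) * (20.5^2/4 + 32.5^2/4 + 25^2/4) - 3*13
     = 0.076923 * 525.375 - 39
     = 1.413462.
Step 4: Ties present; correction factor C = 1 - 12/(12^3 - 12) = 0.993007. Corrected H = 1.413462 / 0.993007 = 1.423415.
Step 5: Under H0, H ~ chi^2(2); p-value = 0.490805.
Step 6: alpha = 0.05. fail to reject H0.

H = 1.4234, df = 2, p = 0.490805, fail to reject H0.


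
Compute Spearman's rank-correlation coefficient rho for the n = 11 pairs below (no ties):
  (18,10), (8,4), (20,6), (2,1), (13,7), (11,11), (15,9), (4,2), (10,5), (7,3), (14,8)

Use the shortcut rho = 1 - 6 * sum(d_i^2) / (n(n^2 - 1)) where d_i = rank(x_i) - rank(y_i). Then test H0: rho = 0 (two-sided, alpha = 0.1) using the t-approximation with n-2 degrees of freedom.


Step 1: Rank x and y separately (midranks; no ties here).
rank(x): 18->10, 8->4, 20->11, 2->1, 13->7, 11->6, 15->9, 4->2, 10->5, 7->3, 14->8
rank(y): 10->10, 4->4, 6->6, 1->1, 7->7, 11->11, 9->9, 2->2, 5->5, 3->3, 8->8
Step 2: d_i = R_x(i) - R_y(i); compute d_i^2.
  (10-10)^2=0, (4-4)^2=0, (11-6)^2=25, (1-1)^2=0, (7-7)^2=0, (6-11)^2=25, (9-9)^2=0, (2-2)^2=0, (5-5)^2=0, (3-3)^2=0, (8-8)^2=0
sum(d^2) = 50.
Step 3: rho = 1 - 6*50 / (11*(11^2 - 1)) = 1 - 300/1320 = 0.772727.
Step 4: Under H0, t = rho * sqrt((n-2)/(1-rho^2)) = 3.6522 ~ t(9).
Step 5: Two-sided p-value from the t-distribution with 9 df = 0.005299.
Step 6: alpha = 0.1. reject H0.

rho = 0.7727, p = 0.005299, reject H0 at alpha = 0.1.


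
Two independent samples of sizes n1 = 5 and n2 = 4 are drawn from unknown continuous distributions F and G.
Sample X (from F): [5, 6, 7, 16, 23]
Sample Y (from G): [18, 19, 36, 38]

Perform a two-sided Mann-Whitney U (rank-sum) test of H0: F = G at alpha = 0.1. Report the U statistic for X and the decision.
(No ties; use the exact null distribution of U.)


Step 1: Combine and sort all 9 observations; assign midranks.
sorted (value, group): (5,X), (6,X), (7,X), (16,X), (18,Y), (19,Y), (23,X), (36,Y), (38,Y)
ranks: 5->1, 6->2, 7->3, 16->4, 18->5, 19->6, 23->7, 36->8, 38->9
Step 2: Rank sum for X: R1 = 1 + 2 + 3 + 4 + 7 = 17.
Step 3: U_X = R1 - n1(n1+1)/2 = 17 - 5*6/2 = 17 - 15 = 2.
       U_Y = n1*n2 - U_X = 20 - 2 = 18.
Step 4: No ties, so the exact null distribution of U (based on enumerating the C(9,5) = 126 equally likely rank assignments) gives the two-sided p-value.
Step 5: p-value = 0.063492; compare to alpha = 0.1. reject H0.

U_X = 2, p = 0.063492, reject H0 at alpha = 0.1.


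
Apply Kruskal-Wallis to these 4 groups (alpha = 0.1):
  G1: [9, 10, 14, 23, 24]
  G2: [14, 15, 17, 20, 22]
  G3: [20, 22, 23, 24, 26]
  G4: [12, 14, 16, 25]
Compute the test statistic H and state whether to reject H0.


Step 1: Combine all N = 19 observations and assign midranks.
sorted (value, group, rank): (9,G1,1), (10,G1,2), (12,G4,3), (14,G1,5), (14,G2,5), (14,G4,5), (15,G2,7), (16,G4,8), (17,G2,9), (20,G2,10.5), (20,G3,10.5), (22,G2,12.5), (22,G3,12.5), (23,G1,14.5), (23,G3,14.5), (24,G1,16.5), (24,G3,16.5), (25,G4,18), (26,G3,19)
Step 2: Sum ranks within each group.
R_1 = 39 (n_1 = 5)
R_2 = 44 (n_2 = 5)
R_3 = 73 (n_3 = 5)
R_4 = 34 (n_4 = 4)
Step 3: H = 12/(N(N+1)) * sum(R_i^2/n_i) - 3(N+1)
     = 12/(19*20) * (39^2/5 + 44^2/5 + 73^2/5 + 34^2/4) - 3*20
     = 0.031579 * 2046.2 - 60
     = 4.616842.
Step 4: Ties present; correction factor C = 1 - 48/(19^3 - 19) = 0.992982. Corrected H = 4.616842 / 0.992982 = 4.649470.
Step 5: Under H0, H ~ chi^2(3); p-value = 0.199339.
Step 6: alpha = 0.1. fail to reject H0.

H = 4.6495, df = 3, p = 0.199339, fail to reject H0.


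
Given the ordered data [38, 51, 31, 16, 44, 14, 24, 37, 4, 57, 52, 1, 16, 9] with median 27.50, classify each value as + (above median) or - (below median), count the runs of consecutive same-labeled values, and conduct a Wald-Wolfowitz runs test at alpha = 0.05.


Step 1: Compute median = 27.50; label A = above, B = below.
Labels in order: AAABABBABAABBB  (n_A = 7, n_B = 7)
Step 2: Count runs R = 8.
Step 3: Under H0 (random ordering), E[R] = 2*n_A*n_B/(n_A+n_B) + 1 = 2*7*7/14 + 1 = 8.0000.
        Var[R] = 2*n_A*n_B*(2*n_A*n_B - n_A - n_B) / ((n_A+n_B)^2 * (n_A+n_B-1)) = 8232/2548 = 3.2308.
        SD[R] = 1.7974.
Step 4: R = E[R], so z = 0 with no continuity correction.
Step 5: Two-sided p-value via normal approximation = 2*(1 - Phi(|z|)) = 1.000000.
Step 6: alpha = 0.05. fail to reject H0.

R = 8, z = 0.0000, p = 1.000000, fail to reject H0.


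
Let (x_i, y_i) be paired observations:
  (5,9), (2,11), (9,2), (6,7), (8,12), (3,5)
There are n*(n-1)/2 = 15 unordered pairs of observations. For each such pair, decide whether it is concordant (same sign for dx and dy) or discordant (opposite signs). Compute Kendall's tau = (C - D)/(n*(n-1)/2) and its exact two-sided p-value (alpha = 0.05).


Step 1: Enumerate the 15 unordered pairs (i,j) with i<j and classify each by sign(x_j-x_i) * sign(y_j-y_i).
  (1,2):dx=-3,dy=+2->D; (1,3):dx=+4,dy=-7->D; (1,4):dx=+1,dy=-2->D; (1,5):dx=+3,dy=+3->C
  (1,6):dx=-2,dy=-4->C; (2,3):dx=+7,dy=-9->D; (2,4):dx=+4,dy=-4->D; (2,5):dx=+6,dy=+1->C
  (2,6):dx=+1,dy=-6->D; (3,4):dx=-3,dy=+5->D; (3,5):dx=-1,dy=+10->D; (3,6):dx=-6,dy=+3->D
  (4,5):dx=+2,dy=+5->C; (4,6):dx=-3,dy=-2->C; (5,6):dx=-5,dy=-7->C
Step 2: C = 6, D = 9, total pairs = 15.
Step 3: tau = (C - D)/(n(n-1)/2) = (6 - 9)/15 = -0.200000.
Step 4: Exact two-sided p-value (enumerate n! = 720 permutations of y under H0): p = 0.719444.
Step 5: alpha = 0.05. fail to reject H0.

tau_b = -0.2000 (C=6, D=9), p = 0.719444, fail to reject H0.
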